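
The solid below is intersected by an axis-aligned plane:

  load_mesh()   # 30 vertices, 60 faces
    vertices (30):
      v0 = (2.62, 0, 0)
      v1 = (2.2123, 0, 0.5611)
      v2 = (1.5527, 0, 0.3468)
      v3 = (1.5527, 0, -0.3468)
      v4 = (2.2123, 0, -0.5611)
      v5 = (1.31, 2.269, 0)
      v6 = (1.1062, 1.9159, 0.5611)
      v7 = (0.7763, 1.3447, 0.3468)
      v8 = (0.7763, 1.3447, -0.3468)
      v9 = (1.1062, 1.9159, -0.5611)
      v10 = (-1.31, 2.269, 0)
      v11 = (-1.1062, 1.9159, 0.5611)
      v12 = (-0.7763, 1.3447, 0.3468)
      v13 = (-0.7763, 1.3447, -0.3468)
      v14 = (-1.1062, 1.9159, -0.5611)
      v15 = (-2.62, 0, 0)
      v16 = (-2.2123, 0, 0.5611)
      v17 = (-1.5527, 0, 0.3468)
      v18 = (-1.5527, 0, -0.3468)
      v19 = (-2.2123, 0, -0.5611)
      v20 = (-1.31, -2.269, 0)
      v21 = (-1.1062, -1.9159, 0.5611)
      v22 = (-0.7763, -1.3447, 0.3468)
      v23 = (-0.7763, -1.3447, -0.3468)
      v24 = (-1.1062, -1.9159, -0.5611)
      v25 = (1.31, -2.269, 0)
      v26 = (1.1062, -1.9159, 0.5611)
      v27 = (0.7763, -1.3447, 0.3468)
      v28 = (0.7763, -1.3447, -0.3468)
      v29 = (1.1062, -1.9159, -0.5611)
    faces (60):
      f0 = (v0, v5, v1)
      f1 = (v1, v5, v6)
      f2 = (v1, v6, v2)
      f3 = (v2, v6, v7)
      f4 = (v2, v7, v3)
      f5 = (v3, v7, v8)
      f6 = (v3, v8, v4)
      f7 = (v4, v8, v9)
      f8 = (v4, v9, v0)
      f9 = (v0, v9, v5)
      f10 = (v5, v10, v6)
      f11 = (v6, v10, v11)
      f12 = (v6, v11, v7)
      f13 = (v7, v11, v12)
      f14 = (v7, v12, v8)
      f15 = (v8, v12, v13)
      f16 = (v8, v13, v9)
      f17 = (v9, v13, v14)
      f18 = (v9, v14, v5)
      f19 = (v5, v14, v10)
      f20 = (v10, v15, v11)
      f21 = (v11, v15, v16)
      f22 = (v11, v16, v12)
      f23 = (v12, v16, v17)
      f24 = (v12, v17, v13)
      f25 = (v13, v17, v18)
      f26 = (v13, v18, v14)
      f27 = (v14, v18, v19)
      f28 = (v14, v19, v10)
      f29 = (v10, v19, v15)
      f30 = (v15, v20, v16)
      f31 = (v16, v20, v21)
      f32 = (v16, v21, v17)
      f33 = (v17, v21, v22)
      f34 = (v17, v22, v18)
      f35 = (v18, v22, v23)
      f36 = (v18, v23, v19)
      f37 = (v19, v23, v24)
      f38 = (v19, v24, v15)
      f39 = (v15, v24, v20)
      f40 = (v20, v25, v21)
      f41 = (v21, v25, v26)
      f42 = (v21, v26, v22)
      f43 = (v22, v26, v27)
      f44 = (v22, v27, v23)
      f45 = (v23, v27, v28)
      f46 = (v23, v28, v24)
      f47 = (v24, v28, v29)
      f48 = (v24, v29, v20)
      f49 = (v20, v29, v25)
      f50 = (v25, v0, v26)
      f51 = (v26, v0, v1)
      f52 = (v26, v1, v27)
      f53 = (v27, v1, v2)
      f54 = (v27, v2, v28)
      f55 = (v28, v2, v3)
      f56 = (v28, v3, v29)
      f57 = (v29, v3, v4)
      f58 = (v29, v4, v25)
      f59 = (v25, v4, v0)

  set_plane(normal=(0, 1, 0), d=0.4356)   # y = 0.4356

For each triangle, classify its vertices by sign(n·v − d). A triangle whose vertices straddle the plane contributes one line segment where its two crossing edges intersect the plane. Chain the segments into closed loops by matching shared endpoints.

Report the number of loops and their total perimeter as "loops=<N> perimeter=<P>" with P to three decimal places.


Straddling triangles (20 of 60):
  (v0,v5,v1) [-+-] → (2.36851, 0.4356, 0)–(2.03908, 0.4356, 0.453381)  len=0.5604
  (v1,v5,v6) [-++] → (2.03908, 0.4356, 0.453381)–(1.96082, 0.4356, 0.5611)  len=0.1331
  (v1,v6,v2) [-+-] → (1.96082, 0.4356, 0.5611)–(1.45118, 0.4356, 0.395523)  len=0.5359
  (v2,v6,v7) [-++] → (1.45118, 0.4356, 0.395523)–(1.30119, 0.4356, 0.3468)  len=0.1577
  (v2,v7,v3) [-+-] → (1.30119, 0.4356, 0.3468)–(1.30119, 0.4356, -0.122116)  len=0.4689
  (v3,v7,v8) [-++] → (1.30119, 0.4356, -0.122116)–(1.30119, 0.4356, -0.3468)  len=0.2247
  (v3,v8,v4) [-+-] → (1.30119, 0.4356, -0.3468)–(1.74712, 0.4356, -0.49168)  len=0.4689
  (v4,v8,v9) [-++] → (1.74712, 0.4356, -0.49168)–(1.96082, 0.4356, -0.5611)  len=0.2247
  (v4,v9,v0) [-+-] → (1.96082, 0.4356, -0.5611)–(2.27582, 0.4356, -0.127572)  len=0.5359
  (v0,v9,v5) [-++] → (2.27582, 0.4356, -0.127572)–(2.36851, 0.4356, 0)  len=0.1577
  (v10,v15,v11) [+-+] → (-2.36851, 0.4356, 0)–(-2.27582, 0.4356, 0.127572)  len=0.1577
  (v11,v15,v16) [+--] → (-2.27582, 0.4356, 0.127572)–(-1.96082, 0.4356, 0.5611)  len=0.5359
  (v11,v16,v12) [+-+] → (-1.96082, 0.4356, 0.5611)–(-1.74712, 0.4356, 0.49168)  len=0.2247
  (v12,v16,v17) [+--] → (-1.74712, 0.4356, 0.49168)–(-1.30119, 0.4356, 0.3468)  len=0.4689
  (v12,v17,v13) [+-+] → (-1.30119, 0.4356, 0.3468)–(-1.30119, 0.4356, 0.122116)  len=0.2247
  (v13,v17,v18) [+--] → (-1.30119, 0.4356, 0.122116)–(-1.30119, 0.4356, -0.3468)  len=0.4689
  (v13,v18,v14) [+-+] → (-1.30119, 0.4356, -0.3468)–(-1.45118, 0.4356, -0.395523)  len=0.1577
  (v14,v18,v19) [+--] → (-1.45118, 0.4356, -0.395523)–(-1.96082, 0.4356, -0.5611)  len=0.5359
  (v14,v19,v10) [+-+] → (-1.96082, 0.4356, -0.5611)–(-2.03908, 0.4356, -0.453381)  len=0.1331
  (v10,v19,v15) [+--] → (-2.03908, 0.4356, -0.453381)–(-2.36851, 0.4356, 0)  len=0.5604

Chained into 2 loop(s):
  loop 1: 10 segments, perimeter = 3.4679
  loop 2: 10 segments, perimeter = 3.4679
Total perimeter = 6.936

loops=2 perimeter=6.936


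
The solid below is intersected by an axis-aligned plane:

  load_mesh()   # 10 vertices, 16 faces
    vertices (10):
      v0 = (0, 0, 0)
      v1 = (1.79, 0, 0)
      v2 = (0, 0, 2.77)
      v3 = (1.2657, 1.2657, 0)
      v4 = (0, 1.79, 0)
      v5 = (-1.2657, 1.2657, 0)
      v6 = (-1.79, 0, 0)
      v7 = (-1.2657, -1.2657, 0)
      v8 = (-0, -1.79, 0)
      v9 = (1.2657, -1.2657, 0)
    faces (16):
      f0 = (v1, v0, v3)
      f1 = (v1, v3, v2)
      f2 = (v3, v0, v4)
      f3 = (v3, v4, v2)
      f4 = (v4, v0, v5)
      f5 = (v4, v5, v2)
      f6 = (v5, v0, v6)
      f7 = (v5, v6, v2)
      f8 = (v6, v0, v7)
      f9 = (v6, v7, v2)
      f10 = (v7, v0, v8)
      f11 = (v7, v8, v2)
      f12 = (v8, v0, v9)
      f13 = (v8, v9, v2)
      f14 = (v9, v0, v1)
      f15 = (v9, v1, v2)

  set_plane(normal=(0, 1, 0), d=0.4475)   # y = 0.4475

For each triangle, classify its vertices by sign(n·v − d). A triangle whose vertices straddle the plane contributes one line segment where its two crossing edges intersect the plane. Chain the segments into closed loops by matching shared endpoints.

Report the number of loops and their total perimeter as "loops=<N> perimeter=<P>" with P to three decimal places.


loops=1 perimeter=8.536

Straddling triangles (8 of 16):
  (v1,v0,v3) [--+] → (0.4475, 0.4475, 0)–(1.60463, 0.4475, 0)  len=1.1571
  (v1,v3,v2) [-+-] → (1.60463, 0.4475, 0)–(0.4475, 0.4475, 1.79064)  len=2.1320
  (v3,v0,v4) [+-+] → (0.4475, 0.4475, 0)–(0, 0.4475, 0)  len=0.4475
  (v3,v4,v2) [++-] → (0, 0.4475, 2.0775)–(0.4475, 0.4475, 1.79064)  len=0.5315
  (v4,v0,v5) [+-+] → (0, 0.4475, 0)–(-0.4475, 0.4475, 0)  len=0.4475
  (v4,v5,v2) [++-] → (-0.4475, 0.4475, 1.79064)–(0, 0.4475, 2.0775)  len=0.5315
  (v5,v0,v6) [+--] → (-0.4475, 0.4475, 0)–(-1.60463, 0.4475, 0)  len=1.1571
  (v5,v6,v2) [+--] → (-1.60463, 0.4475, 0)–(-0.4475, 0.4475, 1.79064)  len=2.1320

Chained into 1 loop(s):
  loop 1: 8 segments, perimeter = 8.5363
Total perimeter = 8.536


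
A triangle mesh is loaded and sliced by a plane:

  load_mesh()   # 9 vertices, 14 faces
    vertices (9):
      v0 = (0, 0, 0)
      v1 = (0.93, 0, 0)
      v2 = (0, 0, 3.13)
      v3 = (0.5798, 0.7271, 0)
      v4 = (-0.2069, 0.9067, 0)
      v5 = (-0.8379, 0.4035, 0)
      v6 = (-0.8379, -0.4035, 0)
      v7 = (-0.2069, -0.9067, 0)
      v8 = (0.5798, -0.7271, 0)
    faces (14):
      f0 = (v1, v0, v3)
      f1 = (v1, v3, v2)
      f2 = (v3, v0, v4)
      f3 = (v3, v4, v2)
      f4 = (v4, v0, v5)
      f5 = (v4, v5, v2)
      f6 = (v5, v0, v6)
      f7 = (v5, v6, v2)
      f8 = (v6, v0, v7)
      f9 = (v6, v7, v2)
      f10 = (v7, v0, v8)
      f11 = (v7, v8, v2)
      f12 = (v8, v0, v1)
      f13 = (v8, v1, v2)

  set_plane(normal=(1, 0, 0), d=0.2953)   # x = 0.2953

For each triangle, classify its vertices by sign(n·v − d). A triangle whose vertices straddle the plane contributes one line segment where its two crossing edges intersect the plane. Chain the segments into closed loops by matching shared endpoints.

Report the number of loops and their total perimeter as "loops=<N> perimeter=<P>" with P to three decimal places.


Straddling triangles (8 of 14):
  (v1,v0,v3) [+-+] → (0.2953, 0, 0)–(0.2953, 0.370322, 0)  len=0.3703
  (v1,v3,v2) [++-] → (0.2953, 0.370322, 1.53585)–(0.2953, 0, 2.13614)  len=0.7053
  (v3,v0,v4) [+--] → (0.2953, 0.370322, 0)–(0.2953, 0.79205, 0)  len=0.4217
  (v3,v4,v2) [+--] → (0.2953, 0.79205, 0)–(0.2953, 0.370322, 1.53585)  len=1.5927
  (v7,v0,v8) [--+] → (0.2953, -0.370322, 0)–(0.2953, -0.79205, 0)  len=0.4217
  (v7,v8,v2) [-+-] → (0.2953, -0.79205, 0)–(0.2953, -0.370322, 1.53585)  len=1.5927
  (v8,v0,v1) [+-+] → (0.2953, -0.370322, 0)–(0.2953, 0, 0)  len=0.3703
  (v8,v1,v2) [++-] → (0.2953, 0, 2.13614)–(0.2953, -0.370322, 1.53585)  len=0.7053

Chained into 1 loop(s):
  loop 1: 8 segments, perimeter = 6.1802
Total perimeter = 6.180

loops=1 perimeter=6.180


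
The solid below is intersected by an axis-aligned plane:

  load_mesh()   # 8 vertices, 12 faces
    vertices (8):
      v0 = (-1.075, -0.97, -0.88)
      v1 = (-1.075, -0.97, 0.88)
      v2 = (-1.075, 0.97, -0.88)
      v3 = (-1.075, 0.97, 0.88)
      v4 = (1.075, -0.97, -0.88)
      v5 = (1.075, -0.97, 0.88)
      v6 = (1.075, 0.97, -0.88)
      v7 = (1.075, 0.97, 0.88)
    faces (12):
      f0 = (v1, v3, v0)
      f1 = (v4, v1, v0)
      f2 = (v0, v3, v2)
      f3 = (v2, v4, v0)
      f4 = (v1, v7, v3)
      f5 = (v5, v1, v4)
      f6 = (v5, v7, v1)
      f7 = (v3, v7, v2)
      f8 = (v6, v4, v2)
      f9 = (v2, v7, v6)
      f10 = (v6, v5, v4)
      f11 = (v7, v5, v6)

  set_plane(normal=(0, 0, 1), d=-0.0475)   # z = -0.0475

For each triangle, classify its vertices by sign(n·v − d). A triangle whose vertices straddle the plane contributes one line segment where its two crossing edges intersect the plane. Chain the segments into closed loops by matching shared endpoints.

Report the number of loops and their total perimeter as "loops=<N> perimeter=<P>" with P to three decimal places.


Straddling triangles (8 of 12):
  (v1,v3,v0) [++-] → (-1.075, -0.052358, -0.0475)–(-1.075, -0.97, -0.0475)  len=0.9176
  (v4,v1,v0) [-+-] → (0.0580256, -0.97, -0.0475)–(-1.075, -0.97, -0.0475)  len=1.1330
  (v0,v3,v2) [-+-] → (-1.075, -0.052358, -0.0475)–(-1.075, 0.97, -0.0475)  len=1.0224
  (v5,v1,v4) [++-] → (0.0580256, -0.97, -0.0475)–(1.075, -0.97, -0.0475)  len=1.0170
  (v3,v7,v2) [++-] → (-0.0580256, 0.97, -0.0475)–(-1.075, 0.97, -0.0475)  len=1.0170
  (v2,v7,v6) [-+-] → (-0.0580256, 0.97, -0.0475)–(1.075, 0.97, -0.0475)  len=1.1330
  (v6,v5,v4) [-+-] → (1.075, 0.052358, -0.0475)–(1.075, -0.97, -0.0475)  len=1.0224
  (v7,v5,v6) [++-] → (1.075, 0.052358, -0.0475)–(1.075, 0.97, -0.0475)  len=0.9176

Chained into 1 loop(s):
  loop 1: 8 segments, perimeter = 8.1800
Total perimeter = 8.180

loops=1 perimeter=8.180


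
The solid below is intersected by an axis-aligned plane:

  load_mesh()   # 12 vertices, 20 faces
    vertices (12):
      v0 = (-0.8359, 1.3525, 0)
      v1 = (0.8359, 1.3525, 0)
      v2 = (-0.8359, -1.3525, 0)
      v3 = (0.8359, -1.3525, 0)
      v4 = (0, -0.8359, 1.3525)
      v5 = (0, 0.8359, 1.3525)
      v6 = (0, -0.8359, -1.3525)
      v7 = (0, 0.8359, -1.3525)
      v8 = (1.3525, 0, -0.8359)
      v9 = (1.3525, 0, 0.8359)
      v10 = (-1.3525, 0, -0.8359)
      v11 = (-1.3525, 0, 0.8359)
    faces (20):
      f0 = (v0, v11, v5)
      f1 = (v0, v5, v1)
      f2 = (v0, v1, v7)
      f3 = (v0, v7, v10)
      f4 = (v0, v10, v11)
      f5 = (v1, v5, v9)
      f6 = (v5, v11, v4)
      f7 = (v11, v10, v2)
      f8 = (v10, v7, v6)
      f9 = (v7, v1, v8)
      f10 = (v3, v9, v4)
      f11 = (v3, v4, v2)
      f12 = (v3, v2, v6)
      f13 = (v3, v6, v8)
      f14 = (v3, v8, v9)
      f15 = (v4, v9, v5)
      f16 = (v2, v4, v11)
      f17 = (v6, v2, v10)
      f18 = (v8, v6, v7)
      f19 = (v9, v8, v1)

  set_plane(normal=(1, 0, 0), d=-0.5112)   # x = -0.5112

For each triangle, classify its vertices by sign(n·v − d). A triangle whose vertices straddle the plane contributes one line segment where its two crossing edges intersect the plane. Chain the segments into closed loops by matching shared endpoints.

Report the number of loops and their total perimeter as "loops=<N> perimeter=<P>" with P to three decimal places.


Straddling triangles (10 of 20):
  (v0,v11,v5) [--+] → (-0.5112, 0.519958, 1.15724)–(-0.5112, 1.15183, 0.52537)  len=0.8936
  (v0,v5,v1) [-++] → (-0.5112, 1.15183, 0.52537)–(-0.5112, 1.3525, 0)  len=0.5624
  (v0,v1,v7) [-++] → (-0.5112, 1.3525, 0)–(-0.5112, 1.15183, -0.52537)  len=0.5624
  (v0,v7,v10) [-+-] → (-0.5112, 1.15183, -0.52537)–(-0.5112, 0.519958, -1.15724)  len=0.8936
  (v5,v11,v4) [+-+] → (-0.5112, 0.519958, 1.15724)–(-0.5112, -0.519958, 1.15724)  len=1.0399
  (v10,v7,v6) [-++] → (-0.5112, 0.519958, -1.15724)–(-0.5112, -0.519958, -1.15724)  len=1.0399
  (v3,v4,v2) [++-] → (-0.5112, -1.15183, 0.52537)–(-0.5112, -1.3525, 0)  len=0.5624
  (v3,v2,v6) [+-+] → (-0.5112, -1.3525, 0)–(-0.5112, -1.15183, -0.52537)  len=0.5624
  (v2,v4,v11) [-+-] → (-0.5112, -1.15183, 0.52537)–(-0.5112, -0.519958, 1.15724)  len=0.8936
  (v6,v2,v10) [+--] → (-0.5112, -1.15183, -0.52537)–(-0.5112, -0.519958, -1.15724)  len=0.8936

Chained into 1 loop(s):
  loop 1: 10 segments, perimeter = 7.9038
Total perimeter = 7.904

loops=1 perimeter=7.904


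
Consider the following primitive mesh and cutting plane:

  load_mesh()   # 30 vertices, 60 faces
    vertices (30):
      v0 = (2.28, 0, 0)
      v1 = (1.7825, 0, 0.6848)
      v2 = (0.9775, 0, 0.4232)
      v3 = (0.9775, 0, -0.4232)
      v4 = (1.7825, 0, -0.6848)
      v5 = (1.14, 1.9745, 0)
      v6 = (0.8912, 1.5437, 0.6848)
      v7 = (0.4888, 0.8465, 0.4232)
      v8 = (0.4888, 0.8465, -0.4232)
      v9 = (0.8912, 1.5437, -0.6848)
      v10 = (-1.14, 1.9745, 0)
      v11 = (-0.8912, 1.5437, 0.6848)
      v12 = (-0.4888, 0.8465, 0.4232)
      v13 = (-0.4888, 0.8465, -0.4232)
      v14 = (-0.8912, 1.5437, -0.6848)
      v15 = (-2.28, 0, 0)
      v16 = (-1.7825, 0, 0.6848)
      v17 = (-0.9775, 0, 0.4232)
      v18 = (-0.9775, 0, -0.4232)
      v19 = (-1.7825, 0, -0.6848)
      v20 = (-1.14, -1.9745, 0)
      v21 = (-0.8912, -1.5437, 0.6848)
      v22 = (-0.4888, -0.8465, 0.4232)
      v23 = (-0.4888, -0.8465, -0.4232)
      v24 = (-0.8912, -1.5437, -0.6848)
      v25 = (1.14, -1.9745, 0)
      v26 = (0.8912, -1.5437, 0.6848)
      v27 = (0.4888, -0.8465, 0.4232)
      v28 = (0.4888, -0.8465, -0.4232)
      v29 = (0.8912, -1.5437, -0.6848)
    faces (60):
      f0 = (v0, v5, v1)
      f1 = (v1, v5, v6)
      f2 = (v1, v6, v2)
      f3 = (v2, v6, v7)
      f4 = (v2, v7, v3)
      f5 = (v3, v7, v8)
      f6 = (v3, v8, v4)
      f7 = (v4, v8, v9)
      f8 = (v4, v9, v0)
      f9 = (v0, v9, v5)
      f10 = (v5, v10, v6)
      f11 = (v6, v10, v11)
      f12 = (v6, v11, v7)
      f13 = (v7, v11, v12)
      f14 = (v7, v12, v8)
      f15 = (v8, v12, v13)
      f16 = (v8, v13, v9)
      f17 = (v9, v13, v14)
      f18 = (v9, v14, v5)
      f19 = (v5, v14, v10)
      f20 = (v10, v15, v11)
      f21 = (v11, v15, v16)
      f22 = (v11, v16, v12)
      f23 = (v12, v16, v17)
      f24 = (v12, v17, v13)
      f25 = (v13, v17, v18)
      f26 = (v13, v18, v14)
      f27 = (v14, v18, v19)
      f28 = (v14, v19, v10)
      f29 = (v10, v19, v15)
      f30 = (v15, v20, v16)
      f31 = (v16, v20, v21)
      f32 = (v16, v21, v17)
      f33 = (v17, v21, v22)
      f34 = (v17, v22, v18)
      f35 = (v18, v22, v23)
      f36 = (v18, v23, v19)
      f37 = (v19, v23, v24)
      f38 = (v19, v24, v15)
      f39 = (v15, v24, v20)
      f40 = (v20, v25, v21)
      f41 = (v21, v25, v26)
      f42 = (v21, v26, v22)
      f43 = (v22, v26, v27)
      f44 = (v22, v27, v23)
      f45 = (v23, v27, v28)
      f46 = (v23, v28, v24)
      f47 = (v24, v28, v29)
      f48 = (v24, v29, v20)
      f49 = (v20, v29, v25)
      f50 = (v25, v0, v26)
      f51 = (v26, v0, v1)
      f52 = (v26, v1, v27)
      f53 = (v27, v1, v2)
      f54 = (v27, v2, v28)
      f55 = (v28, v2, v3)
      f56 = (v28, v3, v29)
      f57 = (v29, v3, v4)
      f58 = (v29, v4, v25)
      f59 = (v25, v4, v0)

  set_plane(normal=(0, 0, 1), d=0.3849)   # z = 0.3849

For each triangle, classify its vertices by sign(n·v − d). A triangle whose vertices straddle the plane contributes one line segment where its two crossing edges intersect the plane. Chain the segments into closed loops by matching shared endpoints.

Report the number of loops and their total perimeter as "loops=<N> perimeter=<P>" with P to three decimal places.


Straddling triangles (24 of 60):
  (v0,v5,v1) [--+] → (1.50112, 0.864709, 0.3849)–(2.00037, 0, 0.3849)  len=0.9985
  (v1,v5,v6) [+-+] → (1.50112, 0.864709, 0.3849)–(1.00016, 1.73236, 0.3849)  len=1.0019
  (v2,v7,v3) [++-] → (0.510914, 0.808195, 0.3849)–(0.9775, 0, 0.3849)  len=0.9332
  (v3,v7,v8) [-+-] → (0.510914, 0.808195, 0.3849)–(0.4888, 0.8465, 0.3849)  len=0.0442
  (v5,v10,v6) [--+] → (0.00166016, 1.73236, 0.3849)–(1.00016, 1.73236, 0.3849)  len=0.9985
  (v6,v10,v11) [+-+] → (0.00166016, 1.73236, 0.3849)–(-1.00016, 1.73236, 0.3849)  len=1.0018
  (v7,v12,v8) [++-] → (-0.444563, 0.8465, 0.3849)–(0.4888, 0.8465, 0.3849)  len=0.9334
  (v8,v12,v13) [-+-] → (-0.444563, 0.8465, 0.3849)–(-0.4888, 0.8465, 0.3849)  len=0.0442
  (v10,v15,v11) [--+] → (-1.49941, 0.867655, 0.3849)–(-1.00016, 1.73236, 0.3849)  len=0.9985
  (v11,v15,v16) [+-+] → (-1.49941, 0.867655, 0.3849)–(-2.00037, 0, 0.3849)  len=1.0019
  (v12,v17,v13) [++-] → (-0.955386, 0.0383045, 0.3849)–(-0.4888, 0.8465, 0.3849)  len=0.9332
  (v13,v17,v18) [-+-] → (-0.955386, 0.0383045, 0.3849)–(-0.9775, 0, 0.3849)  len=0.0442
  (v15,v20,v16) [--+] → (-1.50112, -0.864709, 0.3849)–(-2.00037, 0, 0.3849)  len=0.9985
  (v16,v20,v21) [+-+] → (-1.50112, -0.864709, 0.3849)–(-1.00016, -1.73236, 0.3849)  len=1.0019
  (v17,v22,v18) [++-] → (-0.510914, -0.808195, 0.3849)–(-0.9775, 0, 0.3849)  len=0.9332
  (v18,v22,v23) [-+-] → (-0.510914, -0.808195, 0.3849)–(-0.4888, -0.8465, 0.3849)  len=0.0442
  (v20,v25,v21) [--+] → (-0.00166016, -1.73236, 0.3849)–(-1.00016, -1.73236, 0.3849)  len=0.9985
  (v21,v25,v26) [+-+] → (-0.00166016, -1.73236, 0.3849)–(1.00016, -1.73236, 0.3849)  len=1.0018
  (v22,v27,v23) [++-] → (0.444563, -0.8465, 0.3849)–(-0.4888, -0.8465, 0.3849)  len=0.9334
  (v23,v27,v28) [-+-] → (0.444563, -0.8465, 0.3849)–(0.4888, -0.8465, 0.3849)  len=0.0442
  (v25,v0,v26) [--+] → (1.49941, -0.867655, 0.3849)–(1.00016, -1.73236, 0.3849)  len=0.9985
  (v26,v0,v1) [+-+] → (1.49941, -0.867655, 0.3849)–(2.00037, 0, 0.3849)  len=1.0019
  (v27,v2,v28) [++-] → (0.955386, -0.0383045, 0.3849)–(0.4888, -0.8465, 0.3849)  len=0.9332
  (v28,v2,v3) [-+-] → (0.955386, -0.0383045, 0.3849)–(0.9775, 0, 0.3849)  len=0.0442

Chained into 2 loop(s):
  loop 1: 12 segments, perimeter = 12.0022
  loop 2: 12 segments, perimeter = 5.8650
Total perimeter = 17.867

loops=2 perimeter=17.867


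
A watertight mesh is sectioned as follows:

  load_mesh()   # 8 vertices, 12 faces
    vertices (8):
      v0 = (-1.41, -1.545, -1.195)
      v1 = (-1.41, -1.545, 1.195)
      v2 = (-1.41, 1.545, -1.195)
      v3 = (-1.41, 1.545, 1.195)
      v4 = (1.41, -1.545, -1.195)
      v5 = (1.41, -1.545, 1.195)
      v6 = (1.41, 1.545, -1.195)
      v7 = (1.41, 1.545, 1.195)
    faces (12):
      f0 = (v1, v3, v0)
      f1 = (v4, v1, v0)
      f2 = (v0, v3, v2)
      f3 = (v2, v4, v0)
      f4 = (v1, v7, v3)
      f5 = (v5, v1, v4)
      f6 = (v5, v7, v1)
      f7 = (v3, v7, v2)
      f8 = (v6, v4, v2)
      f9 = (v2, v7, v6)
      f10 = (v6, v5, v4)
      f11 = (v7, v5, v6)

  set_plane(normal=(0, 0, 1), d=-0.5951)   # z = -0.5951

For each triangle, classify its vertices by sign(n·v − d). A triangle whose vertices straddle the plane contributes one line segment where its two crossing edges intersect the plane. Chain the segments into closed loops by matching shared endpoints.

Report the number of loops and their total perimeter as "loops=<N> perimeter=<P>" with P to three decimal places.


Straddling triangles (8 of 12):
  (v1,v3,v0) [++-] → (-1.41, -0.769397, -0.5951)–(-1.41, -1.545, -0.5951)  len=0.7756
  (v4,v1,v0) [-+-] → (0.702168, -1.545, -0.5951)–(-1.41, -1.545, -0.5951)  len=2.1122
  (v0,v3,v2) [-+-] → (-1.41, -0.769397, -0.5951)–(-1.41, 1.545, -0.5951)  len=2.3144
  (v5,v1,v4) [++-] → (0.702168, -1.545, -0.5951)–(1.41, -1.545, -0.5951)  len=0.7078
  (v3,v7,v2) [++-] → (-0.702168, 1.545, -0.5951)–(-1.41, 1.545, -0.5951)  len=0.7078
  (v2,v7,v6) [-+-] → (-0.702168, 1.545, -0.5951)–(1.41, 1.545, -0.5951)  len=2.1122
  (v6,v5,v4) [-+-] → (1.41, 0.769397, -0.5951)–(1.41, -1.545, -0.5951)  len=2.3144
  (v7,v5,v6) [++-] → (1.41, 0.769397, -0.5951)–(1.41, 1.545, -0.5951)  len=0.7756

Chained into 1 loop(s):
  loop 1: 8 segments, perimeter = 11.8200
Total perimeter = 11.820

loops=1 perimeter=11.820


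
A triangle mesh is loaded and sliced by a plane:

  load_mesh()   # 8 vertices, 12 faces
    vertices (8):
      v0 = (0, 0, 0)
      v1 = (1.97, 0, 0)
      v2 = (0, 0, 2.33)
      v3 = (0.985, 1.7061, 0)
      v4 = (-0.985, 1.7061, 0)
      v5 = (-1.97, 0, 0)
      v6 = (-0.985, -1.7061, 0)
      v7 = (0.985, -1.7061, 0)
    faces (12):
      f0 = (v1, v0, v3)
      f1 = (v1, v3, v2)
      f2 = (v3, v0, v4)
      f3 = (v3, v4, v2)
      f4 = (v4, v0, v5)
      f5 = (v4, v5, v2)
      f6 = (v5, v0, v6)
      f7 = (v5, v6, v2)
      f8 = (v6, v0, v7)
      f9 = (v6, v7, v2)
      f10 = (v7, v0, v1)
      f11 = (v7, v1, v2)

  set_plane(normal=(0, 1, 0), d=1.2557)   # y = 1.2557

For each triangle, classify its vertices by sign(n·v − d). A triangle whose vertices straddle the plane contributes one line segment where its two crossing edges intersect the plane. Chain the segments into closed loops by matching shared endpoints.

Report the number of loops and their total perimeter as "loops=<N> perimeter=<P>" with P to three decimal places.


Straddling triangles (6 of 12):
  (v1,v0,v3) [--+] → (0.724966, 1.2557, 0)–(1.24503, 1.2557, 0)  len=0.5201
  (v1,v3,v2) [-+-] → (1.24503, 1.2557, 0)–(0.724966, 1.2557, 0.615106)  len=0.8055
  (v3,v0,v4) [+-+] → (0.724966, 1.2557, 0)–(-0.724966, 1.2557, 0)  len=1.4499
  (v3,v4,v2) [++-] → (-0.724966, 1.2557, 0.615106)–(0.724966, 1.2557, 0.615106)  len=1.4499
  (v4,v0,v5) [+--] → (-0.724966, 1.2557, 0)–(-1.24503, 1.2557, 0)  len=0.5201
  (v4,v5,v2) [+--] → (-1.24503, 1.2557, 0)–(-0.724966, 1.2557, 0.615106)  len=0.8055

Chained into 1 loop(s):
  loop 1: 6 segments, perimeter = 5.5510
Total perimeter = 5.551

loops=1 perimeter=5.551


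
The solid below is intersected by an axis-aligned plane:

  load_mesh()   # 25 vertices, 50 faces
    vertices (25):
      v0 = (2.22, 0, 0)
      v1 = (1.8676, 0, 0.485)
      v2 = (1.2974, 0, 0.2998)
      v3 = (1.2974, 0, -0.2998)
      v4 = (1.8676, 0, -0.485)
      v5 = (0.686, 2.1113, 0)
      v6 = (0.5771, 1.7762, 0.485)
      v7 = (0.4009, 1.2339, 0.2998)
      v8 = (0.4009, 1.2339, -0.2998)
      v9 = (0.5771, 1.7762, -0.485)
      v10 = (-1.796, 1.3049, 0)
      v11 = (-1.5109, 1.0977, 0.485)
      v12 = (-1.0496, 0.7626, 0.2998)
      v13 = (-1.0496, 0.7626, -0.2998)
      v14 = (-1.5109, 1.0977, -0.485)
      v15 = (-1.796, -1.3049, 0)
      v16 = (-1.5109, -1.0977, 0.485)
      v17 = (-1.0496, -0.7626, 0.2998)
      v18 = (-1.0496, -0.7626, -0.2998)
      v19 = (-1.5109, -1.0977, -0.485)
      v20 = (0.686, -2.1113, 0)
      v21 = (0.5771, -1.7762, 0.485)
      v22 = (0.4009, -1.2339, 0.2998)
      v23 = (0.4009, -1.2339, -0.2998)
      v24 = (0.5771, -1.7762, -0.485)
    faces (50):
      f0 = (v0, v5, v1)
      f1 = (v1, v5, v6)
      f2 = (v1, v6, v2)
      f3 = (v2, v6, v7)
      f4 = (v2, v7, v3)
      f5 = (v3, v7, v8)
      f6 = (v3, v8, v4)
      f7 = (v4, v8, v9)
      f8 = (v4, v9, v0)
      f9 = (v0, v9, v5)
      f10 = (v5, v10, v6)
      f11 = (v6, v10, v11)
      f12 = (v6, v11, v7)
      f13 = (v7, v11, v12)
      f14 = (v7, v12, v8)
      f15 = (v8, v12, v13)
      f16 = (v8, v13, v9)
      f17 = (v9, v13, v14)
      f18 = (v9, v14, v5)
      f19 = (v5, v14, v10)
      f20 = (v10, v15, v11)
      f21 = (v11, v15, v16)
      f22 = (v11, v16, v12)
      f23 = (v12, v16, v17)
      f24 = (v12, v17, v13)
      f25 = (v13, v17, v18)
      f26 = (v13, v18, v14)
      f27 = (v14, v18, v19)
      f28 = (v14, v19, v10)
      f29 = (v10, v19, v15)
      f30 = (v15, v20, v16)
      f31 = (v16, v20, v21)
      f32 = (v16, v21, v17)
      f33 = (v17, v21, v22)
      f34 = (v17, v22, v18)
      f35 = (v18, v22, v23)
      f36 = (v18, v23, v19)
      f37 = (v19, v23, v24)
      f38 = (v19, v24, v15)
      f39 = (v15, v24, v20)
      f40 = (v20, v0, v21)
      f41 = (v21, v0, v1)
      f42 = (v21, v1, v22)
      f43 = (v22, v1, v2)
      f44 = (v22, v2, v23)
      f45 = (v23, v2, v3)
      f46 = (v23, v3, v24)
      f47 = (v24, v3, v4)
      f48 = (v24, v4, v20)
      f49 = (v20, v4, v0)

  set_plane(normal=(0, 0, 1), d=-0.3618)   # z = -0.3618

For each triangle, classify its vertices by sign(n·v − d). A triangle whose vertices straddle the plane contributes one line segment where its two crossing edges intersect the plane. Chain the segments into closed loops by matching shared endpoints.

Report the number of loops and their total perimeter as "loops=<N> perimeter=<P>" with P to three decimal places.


loops=2 perimeter=20.251

Straddling triangles (20 of 50):
  (v3,v8,v4) [++-] → (0.891912, 0.820823, -0.3618)–(1.48829, 0, -0.3618)  len=1.0146
  (v4,v8,v9) [-+-] → (0.891912, 0.820823, -0.3618)–(0.459887, 1.41545, -0.3618)  len=0.7350
  (v4,v9,v0) [--+] → (0.99443, 1.32501, -0.3618)–(1.95712, 0, -0.3618)  len=1.6378
  (v0,v9,v5) [+-+] → (0.99443, 1.32501, -0.3618)–(0.604763, 1.86132, -0.3618)  len=0.6629
  (v8,v13,v9) [++-] → (-0.505024, 1.10193, -0.3618)–(0.459887, 1.41545, -0.3618)  len=1.0146
  (v9,v13,v14) [-+-] → (-0.505024, 1.10193, -0.3618)–(-1.20403, 0.874783, -0.3618)  len=0.7350
  (v9,v14,v5) [--+] → (-0.952842, 1.35518, -0.3618)–(0.604763, 1.86132, -0.3618)  len=1.6378
  (v5,v14,v10) [+-+] → (-0.952842, 1.35518, -0.3618)–(-1.58332, 1.15033, -0.3618)  len=0.6629
  (v13,v18,v14) [++-] → (-1.20403, -0.139821, -0.3618)–(-1.20403, 0.874783, -0.3618)  len=1.0146
  (v14,v18,v19) [-+-] → (-1.20403, -0.139821, -0.3618)–(-1.20403, -0.874783, -0.3618)  len=0.7350
  (v14,v19,v10) [--+] → (-1.58332, -0.48739, -0.3618)–(-1.58332, 1.15033, -0.3618)  len=1.6377
  (v10,v19,v15) [+-+] → (-1.58332, -0.48739, -0.3618)–(-1.58332, -1.15033, -0.3618)  len=0.6629
  (v18,v23,v19) [++-] → (-0.239119, -1.1883, -0.3618)–(-1.20403, -0.874783, -0.3618)  len=1.0146
  (v19,v23,v24) [-+-] → (-0.239119, -1.1883, -0.3618)–(0.459887, -1.41545, -0.3618)  len=0.7350
  (v19,v24,v15) [--+] → (-0.0257163, -1.65648, -0.3618)–(-1.58332, -1.15033, -0.3618)  len=1.6378
  (v15,v24,v20) [+-+] → (-0.0257163, -1.65648, -0.3618)–(0.604763, -1.86132, -0.3618)  len=0.6629
  (v23,v3,v24) [++-] → (1.05626, -0.594624, -0.3618)–(0.459887, -1.41545, -0.3618)  len=1.0146
  (v24,v3,v4) [-+-] → (1.05626, -0.594624, -0.3618)–(1.48829, 0, -0.3618)  len=0.7350
  (v24,v4,v20) [--+] → (1.56745, -0.536314, -0.3618)–(0.604763, -1.86132, -0.3618)  len=1.6378
  (v20,v4,v0) [+-+] → (1.56745, -0.536314, -0.3618)–(1.95712, 0, -0.3618)  len=0.6629

Chained into 2 loop(s):
  loop 1: 10 segments, perimeter = 8.7479
  loop 2: 10 segments, perimeter = 11.5035
Total perimeter = 20.251


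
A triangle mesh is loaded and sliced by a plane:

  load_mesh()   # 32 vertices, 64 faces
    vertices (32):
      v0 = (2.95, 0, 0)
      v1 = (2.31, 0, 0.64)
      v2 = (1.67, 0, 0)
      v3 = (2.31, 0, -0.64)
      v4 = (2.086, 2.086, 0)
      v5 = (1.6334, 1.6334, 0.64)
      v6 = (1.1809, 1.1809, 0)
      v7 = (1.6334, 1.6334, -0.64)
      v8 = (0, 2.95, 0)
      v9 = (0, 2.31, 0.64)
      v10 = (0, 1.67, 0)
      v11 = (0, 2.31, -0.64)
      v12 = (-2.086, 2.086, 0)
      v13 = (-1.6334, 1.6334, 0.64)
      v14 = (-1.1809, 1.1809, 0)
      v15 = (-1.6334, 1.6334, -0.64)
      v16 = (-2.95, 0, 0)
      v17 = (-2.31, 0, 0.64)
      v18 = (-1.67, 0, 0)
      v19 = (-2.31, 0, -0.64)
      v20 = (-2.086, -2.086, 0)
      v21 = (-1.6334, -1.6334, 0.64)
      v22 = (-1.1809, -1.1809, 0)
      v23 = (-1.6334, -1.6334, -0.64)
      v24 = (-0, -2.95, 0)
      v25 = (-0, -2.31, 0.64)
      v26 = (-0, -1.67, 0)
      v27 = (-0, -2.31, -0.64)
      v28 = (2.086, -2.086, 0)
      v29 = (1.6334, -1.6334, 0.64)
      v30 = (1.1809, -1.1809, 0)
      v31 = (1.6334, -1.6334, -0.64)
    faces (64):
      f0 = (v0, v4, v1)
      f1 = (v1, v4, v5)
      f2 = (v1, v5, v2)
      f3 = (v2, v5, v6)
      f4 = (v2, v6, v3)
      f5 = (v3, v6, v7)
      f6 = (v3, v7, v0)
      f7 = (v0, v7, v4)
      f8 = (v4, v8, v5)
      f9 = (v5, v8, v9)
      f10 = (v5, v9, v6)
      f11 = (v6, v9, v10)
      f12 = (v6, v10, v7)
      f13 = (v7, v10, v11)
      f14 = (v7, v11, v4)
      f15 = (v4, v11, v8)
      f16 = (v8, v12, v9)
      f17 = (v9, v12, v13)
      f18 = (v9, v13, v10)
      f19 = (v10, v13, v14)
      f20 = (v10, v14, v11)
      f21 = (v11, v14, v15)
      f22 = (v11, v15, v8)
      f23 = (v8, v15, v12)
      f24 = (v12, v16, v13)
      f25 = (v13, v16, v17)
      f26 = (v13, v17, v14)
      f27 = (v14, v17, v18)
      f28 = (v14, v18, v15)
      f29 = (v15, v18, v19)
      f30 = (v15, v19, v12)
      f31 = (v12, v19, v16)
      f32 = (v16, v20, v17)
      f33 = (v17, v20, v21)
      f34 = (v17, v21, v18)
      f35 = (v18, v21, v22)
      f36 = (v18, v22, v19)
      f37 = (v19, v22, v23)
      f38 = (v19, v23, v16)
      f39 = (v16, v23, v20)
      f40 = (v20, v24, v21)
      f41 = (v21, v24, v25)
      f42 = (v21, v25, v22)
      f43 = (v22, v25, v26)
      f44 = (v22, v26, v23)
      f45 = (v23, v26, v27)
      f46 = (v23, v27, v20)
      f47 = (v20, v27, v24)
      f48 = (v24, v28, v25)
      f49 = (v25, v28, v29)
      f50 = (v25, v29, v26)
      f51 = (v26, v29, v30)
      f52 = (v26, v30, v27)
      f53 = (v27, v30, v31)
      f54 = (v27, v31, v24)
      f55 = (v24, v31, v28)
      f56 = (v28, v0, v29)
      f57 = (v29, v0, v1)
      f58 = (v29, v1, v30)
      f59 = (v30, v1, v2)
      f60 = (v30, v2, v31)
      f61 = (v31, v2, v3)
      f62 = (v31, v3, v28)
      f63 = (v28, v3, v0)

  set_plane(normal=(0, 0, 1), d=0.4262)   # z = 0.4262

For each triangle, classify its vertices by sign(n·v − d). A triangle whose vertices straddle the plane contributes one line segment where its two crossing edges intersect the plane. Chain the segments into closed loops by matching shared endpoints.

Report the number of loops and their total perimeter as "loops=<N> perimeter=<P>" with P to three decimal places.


Straddling triangles (32 of 64):
  (v0,v4,v1) [--+] → (2.23517, 0.696854, 0.4262)–(2.5238, 0, 0.4262)  len=0.7543
  (v1,v4,v5) [+-+] → (2.23517, 0.696854, 0.4262)–(1.7846, 1.7846, 0.4262)  len=1.1774
  (v1,v5,v2) [++-] → (1.64563, 1.08774, 0.4262)–(2.0962, 0, 0.4262)  len=1.1774
  (v2,v5,v6) [-+-] → (1.64563, 1.08774, 0.4262)–(1.48224, 1.48224, 0.4262)  len=0.4270
  (v4,v8,v5) [--+] → (1.08774, 2.07323, 0.4262)–(1.7846, 1.7846, 0.4262)  len=0.7543
  (v5,v8,v9) [+-+] → (1.08774, 2.07323, 0.4262)–(0, 2.5238, 0.4262)  len=1.1774
  (v5,v9,v6) [++-] → (0.394494, 1.93281, 0.4262)–(1.48224, 1.48224, 0.4262)  len=1.1774
  (v6,v9,v10) [-+-] → (0.394494, 1.93281, 0.4262)–(0, 2.0962, 0.4262)  len=0.4270
  (v8,v12,v9) [--+] → (-0.696854, 2.23517, 0.4262)–(0, 2.5238, 0.4262)  len=0.7543
  (v9,v12,v13) [+-+] → (-0.696854, 2.23517, 0.4262)–(-1.7846, 1.7846, 0.4262)  len=1.1774
  (v9,v13,v10) [++-] → (-1.08774, 1.64563, 0.4262)–(0, 2.0962, 0.4262)  len=1.1774
  (v10,v13,v14) [-+-] → (-1.08774, 1.64563, 0.4262)–(-1.48224, 1.48224, 0.4262)  len=0.4270
  (v12,v16,v13) [--+] → (-2.07323, 1.08774, 0.4262)–(-1.7846, 1.7846, 0.4262)  len=0.7543
  (v13,v16,v17) [+-+] → (-2.07323, 1.08774, 0.4262)–(-2.5238, 0, 0.4262)  len=1.1774
  (v13,v17,v14) [++-] → (-1.93281, 0.394494, 0.4262)–(-1.48224, 1.48224, 0.4262)  len=1.1774
  (v14,v17,v18) [-+-] → (-1.93281, 0.394494, 0.4262)–(-2.0962, 0, 0.4262)  len=0.4270
  (v16,v20,v17) [--+] → (-2.23517, -0.696854, 0.4262)–(-2.5238, 0, 0.4262)  len=0.7543
  (v17,v20,v21) [+-+] → (-2.23517, -0.696854, 0.4262)–(-1.7846, -1.7846, 0.4262)  len=1.1774
  (v17,v21,v18) [++-] → (-1.64563, -1.08774, 0.4262)–(-2.0962, 0, 0.4262)  len=1.1774
  (v18,v21,v22) [-+-] → (-1.64563, -1.08774, 0.4262)–(-1.48224, -1.48224, 0.4262)  len=0.4270
  (v20,v24,v21) [--+] → (-1.08774, -2.07323, 0.4262)–(-1.7846, -1.7846, 0.4262)  len=0.7543
  (v21,v24,v25) [+-+] → (-1.08774, -2.07323, 0.4262)–(0, -2.5238, 0.4262)  len=1.1774
  (v21,v25,v22) [++-] → (-0.394494, -1.93281, 0.4262)–(-1.48224, -1.48224, 0.4262)  len=1.1774
  (v22,v25,v26) [-+-] → (-0.394494, -1.93281, 0.4262)–(0, -2.0962, 0.4262)  len=0.4270
  (v24,v28,v25) [--+] → (0.696854, -2.23517, 0.4262)–(0, -2.5238, 0.4262)  len=0.7543
  (v25,v28,v29) [+-+] → (0.696854, -2.23517, 0.4262)–(1.7846, -1.7846, 0.4262)  len=1.1774
  (v25,v29,v26) [++-] → (1.08774, -1.64563, 0.4262)–(0, -2.0962, 0.4262)  len=1.1774
  (v26,v29,v30) [-+-] → (1.08774, -1.64563, 0.4262)–(1.48224, -1.48224, 0.4262)  len=0.4270
  (v28,v0,v29) [--+] → (2.07323, -1.08774, 0.4262)–(1.7846, -1.7846, 0.4262)  len=0.7543
  (v29,v0,v1) [+-+] → (2.07323, -1.08774, 0.4262)–(2.5238, 0, 0.4262)  len=1.1774
  (v29,v1,v30) [++-] → (1.93281, -0.394494, 0.4262)–(1.48224, -1.48224, 0.4262)  len=1.1774
  (v30,v1,v2) [-+-] → (1.93281, -0.394494, 0.4262)–(2.0962, 0, 0.4262)  len=0.4270

Chained into 2 loop(s):
  loop 1: 16 segments, perimeter = 15.4531
  loop 2: 16 segments, perimeter = 12.8349
Total perimeter = 28.288

loops=2 perimeter=28.288


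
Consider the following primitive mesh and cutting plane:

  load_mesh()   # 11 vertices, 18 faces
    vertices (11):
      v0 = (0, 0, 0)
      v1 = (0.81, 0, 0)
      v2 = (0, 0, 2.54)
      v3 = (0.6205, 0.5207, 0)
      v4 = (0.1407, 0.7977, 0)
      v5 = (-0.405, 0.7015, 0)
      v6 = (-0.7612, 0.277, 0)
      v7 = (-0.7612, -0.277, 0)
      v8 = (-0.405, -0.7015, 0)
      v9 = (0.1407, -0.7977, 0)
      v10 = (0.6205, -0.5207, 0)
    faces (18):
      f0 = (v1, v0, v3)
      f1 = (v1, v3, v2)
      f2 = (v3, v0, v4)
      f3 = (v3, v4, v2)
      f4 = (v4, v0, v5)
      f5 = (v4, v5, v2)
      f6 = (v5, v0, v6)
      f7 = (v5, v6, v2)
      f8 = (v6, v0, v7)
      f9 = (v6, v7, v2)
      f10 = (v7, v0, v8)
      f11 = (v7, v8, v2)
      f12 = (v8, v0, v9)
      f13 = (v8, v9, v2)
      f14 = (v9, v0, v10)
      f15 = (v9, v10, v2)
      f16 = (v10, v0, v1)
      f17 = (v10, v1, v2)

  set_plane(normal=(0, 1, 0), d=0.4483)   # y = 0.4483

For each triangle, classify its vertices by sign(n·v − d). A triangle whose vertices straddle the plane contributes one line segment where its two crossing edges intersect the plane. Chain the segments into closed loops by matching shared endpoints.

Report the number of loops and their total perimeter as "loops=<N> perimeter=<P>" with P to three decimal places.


Straddling triangles (8 of 18):
  (v1,v0,v3) [--+] → (0.534223, 0.4483, 0)–(0.646849, 0.4483, 0)  len=0.1126
  (v1,v3,v2) [-+-] → (0.646849, 0.4483, 0)–(0.534223, 0.4483, 0.353171)  len=0.3707
  (v3,v0,v4) [+-+] → (0.534223, 0.4483, 0)–(0.0790721, 0.4483, 0)  len=0.4552
  (v3,v4,v2) [++-] → (0.0790721, 0.4483, 1.11254)–(0.534223, 0.4483, 0.353171)  len=0.8853
  (v4,v0,v5) [+-+] → (0.0790721, 0.4483, 0)–(-0.258819, 0.4483, 0)  len=0.3379
  (v4,v5,v2) [++-] → (-0.258819, 0.4483, 0.91679)–(0.0790721, 0.4483, 1.11254)  len=0.3905
  (v5,v0,v6) [+--] → (-0.258819, 0.4483, 0)–(-0.617461, 0.4483, 0)  len=0.3586
  (v5,v6,v2) [+--] → (-0.617461, 0.4483, 0)–(-0.258819, 0.4483, 0.91679)  len=0.9844

Chained into 1 loop(s):
  loop 1: 8 segments, perimeter = 3.8953
Total perimeter = 3.895

loops=1 perimeter=3.895


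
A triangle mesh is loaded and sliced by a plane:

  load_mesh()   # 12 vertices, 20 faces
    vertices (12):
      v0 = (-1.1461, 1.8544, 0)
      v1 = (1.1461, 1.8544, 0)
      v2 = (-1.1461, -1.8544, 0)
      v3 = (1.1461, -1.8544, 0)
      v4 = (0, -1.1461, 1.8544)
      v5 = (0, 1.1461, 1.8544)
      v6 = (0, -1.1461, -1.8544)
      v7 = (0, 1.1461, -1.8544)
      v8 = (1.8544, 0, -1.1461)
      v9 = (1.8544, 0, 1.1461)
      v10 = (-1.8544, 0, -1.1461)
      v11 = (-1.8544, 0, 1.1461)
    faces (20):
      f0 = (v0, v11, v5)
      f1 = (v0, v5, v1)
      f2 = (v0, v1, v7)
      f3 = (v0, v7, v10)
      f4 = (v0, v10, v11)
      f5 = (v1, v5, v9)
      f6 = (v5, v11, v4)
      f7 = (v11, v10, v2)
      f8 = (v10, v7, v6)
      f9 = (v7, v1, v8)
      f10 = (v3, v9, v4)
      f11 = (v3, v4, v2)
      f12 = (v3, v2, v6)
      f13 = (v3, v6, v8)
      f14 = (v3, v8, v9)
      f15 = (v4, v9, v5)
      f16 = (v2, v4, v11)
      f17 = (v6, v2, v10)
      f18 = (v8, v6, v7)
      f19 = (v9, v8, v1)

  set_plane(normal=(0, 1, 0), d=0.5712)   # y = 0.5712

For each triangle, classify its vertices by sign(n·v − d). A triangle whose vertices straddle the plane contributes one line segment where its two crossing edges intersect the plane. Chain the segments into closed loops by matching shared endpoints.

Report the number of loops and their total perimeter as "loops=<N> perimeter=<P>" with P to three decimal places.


loops=1 perimeter=11.149

Straddling triangles (10 of 20):
  (v0,v11,v5) [+-+] → (-1.63623, 0.5712, 0.793074)–(-0.930193, 0.5712, 1.49911)  len=0.9985
  (v0,v7,v10) [++-] → (-0.930193, 0.5712, -1.49911)–(-1.63623, 0.5712, -0.793074)  len=0.9985
  (v0,v10,v11) [+--] → (-1.63623, 0.5712, -0.793074)–(-1.63623, 0.5712, 0.793074)  len=1.5861
  (v1,v5,v9) [++-] → (0.930193, 0.5712, 1.49911)–(1.63623, 0.5712, 0.793074)  len=0.9985
  (v5,v11,v4) [+--] → (-0.930193, 0.5712, 1.49911)–(0, 0.5712, 1.8544)  len=0.9957
  (v10,v7,v6) [-+-] → (-0.930193, 0.5712, -1.49911)–(0, 0.5712, -1.8544)  len=0.9957
  (v7,v1,v8) [++-] → (1.63623, 0.5712, -0.793074)–(0.930193, 0.5712, -1.49911)  len=0.9985
  (v4,v9,v5) [--+] → (0.930193, 0.5712, 1.49911)–(0, 0.5712, 1.8544)  len=0.9957
  (v8,v6,v7) [--+] → (0, 0.5712, -1.8544)–(0.930193, 0.5712, -1.49911)  len=0.9957
  (v9,v8,v1) [--+] → (1.63623, 0.5712, -0.793074)–(1.63623, 0.5712, 0.793074)  len=1.5861

Chained into 1 loop(s):
  loop 1: 10 segments, perimeter = 11.1492
Total perimeter = 11.149


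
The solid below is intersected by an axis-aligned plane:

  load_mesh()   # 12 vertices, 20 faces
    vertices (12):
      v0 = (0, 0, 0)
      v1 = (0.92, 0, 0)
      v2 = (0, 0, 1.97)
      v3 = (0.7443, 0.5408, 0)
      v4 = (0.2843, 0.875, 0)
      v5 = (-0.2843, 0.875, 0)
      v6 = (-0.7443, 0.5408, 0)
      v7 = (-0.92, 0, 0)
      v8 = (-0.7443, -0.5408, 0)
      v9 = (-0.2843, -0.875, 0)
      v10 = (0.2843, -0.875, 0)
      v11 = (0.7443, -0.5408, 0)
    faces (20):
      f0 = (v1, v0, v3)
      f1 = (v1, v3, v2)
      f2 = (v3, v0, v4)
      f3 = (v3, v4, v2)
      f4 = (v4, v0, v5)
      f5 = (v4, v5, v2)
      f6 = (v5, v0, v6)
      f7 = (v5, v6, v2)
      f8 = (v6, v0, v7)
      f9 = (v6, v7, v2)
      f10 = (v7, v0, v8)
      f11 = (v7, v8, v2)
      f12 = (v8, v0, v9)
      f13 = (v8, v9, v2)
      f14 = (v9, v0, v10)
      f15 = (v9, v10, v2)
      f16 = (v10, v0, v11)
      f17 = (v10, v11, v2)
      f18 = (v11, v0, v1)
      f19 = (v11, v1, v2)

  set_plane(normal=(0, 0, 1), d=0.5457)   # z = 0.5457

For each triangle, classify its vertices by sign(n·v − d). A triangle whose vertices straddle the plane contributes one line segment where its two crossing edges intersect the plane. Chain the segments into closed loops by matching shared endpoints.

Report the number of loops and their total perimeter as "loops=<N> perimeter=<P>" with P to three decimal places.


loops=1 perimeter=4.111

Straddling triangles (10 of 20):
  (v1,v3,v2) [--+] → (0.538125, 0.390996, 0.5457)–(0.665155, 0, 0.5457)  len=0.4111
  (v3,v4,v2) [--+] → (0.205547, 0.632621, 0.5457)–(0.538125, 0.390996, 0.5457)  len=0.4111
  (v4,v5,v2) [--+] → (-0.205547, 0.632621, 0.5457)–(0.205547, 0.632621, 0.5457)  len=0.4111
  (v5,v6,v2) [--+] → (-0.538125, 0.390996, 0.5457)–(-0.205547, 0.632621, 0.5457)  len=0.4111
  (v6,v7,v2) [--+] → (-0.665155, 0, 0.5457)–(-0.538125, 0.390996, 0.5457)  len=0.4111
  (v7,v8,v2) [--+] → (-0.538125, -0.390996, 0.5457)–(-0.665155, 0, 0.5457)  len=0.4111
  (v8,v9,v2) [--+] → (-0.205547, -0.632621, 0.5457)–(-0.538125, -0.390996, 0.5457)  len=0.4111
  (v9,v10,v2) [--+] → (0.205547, -0.632621, 0.5457)–(-0.205547, -0.632621, 0.5457)  len=0.4111
  (v10,v11,v2) [--+] → (0.538125, -0.390996, 0.5457)–(0.205547, -0.632621, 0.5457)  len=0.4111
  (v11,v1,v2) [--+] → (0.665155, 0, 0.5457)–(0.538125, -0.390996, 0.5457)  len=0.4111

Chained into 1 loop(s):
  loop 1: 10 segments, perimeter = 4.1110
Total perimeter = 4.111
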